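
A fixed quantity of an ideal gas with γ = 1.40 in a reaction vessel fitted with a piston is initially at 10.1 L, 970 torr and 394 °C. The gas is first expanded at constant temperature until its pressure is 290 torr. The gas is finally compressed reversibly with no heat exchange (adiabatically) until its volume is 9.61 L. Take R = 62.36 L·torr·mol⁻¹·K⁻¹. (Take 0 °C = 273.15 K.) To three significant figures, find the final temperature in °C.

T₃ ≈ 830 °C

Convert: T₁ = 667.1 K.
T constant ⇒ Boyle's law P V = const: T₂ = T₁; V₂ = V₁·(P₁/P₂) = 33.78 L.
Reversible adiabatic, γ = 1.40: T₃ = T₂·(V₂/V₃)^(γ−1) = 1103 K; P₃ = P₂·(V₂/V₃)^γ = 1686 torr.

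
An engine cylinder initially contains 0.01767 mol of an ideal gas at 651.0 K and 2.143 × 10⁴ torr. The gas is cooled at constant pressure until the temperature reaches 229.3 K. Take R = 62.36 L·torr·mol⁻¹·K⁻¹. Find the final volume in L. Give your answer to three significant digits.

From PV = nRT: V₁ = nRT₁/P₁ = 0.03347 L.
Isobaric, so V/T is constant: P₂ = P₁; V₂ = V₁·(T₂/T₁) = 0.01179 L.

V₂ ≈ 0.0118 L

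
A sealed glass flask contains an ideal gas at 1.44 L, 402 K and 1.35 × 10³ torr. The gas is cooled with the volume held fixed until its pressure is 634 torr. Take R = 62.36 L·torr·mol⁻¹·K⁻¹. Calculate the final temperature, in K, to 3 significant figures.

T₂ ≈ 189 K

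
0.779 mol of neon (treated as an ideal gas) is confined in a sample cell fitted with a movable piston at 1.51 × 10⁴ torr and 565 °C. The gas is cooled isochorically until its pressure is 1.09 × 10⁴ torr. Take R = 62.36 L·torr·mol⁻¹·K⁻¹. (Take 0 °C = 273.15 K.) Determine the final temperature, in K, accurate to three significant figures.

T₂ ≈ 605 K

Convert: T₁ = 838.1 K.
From PV = nRT: V₁ = nRT₁/P₁ = 2.696 L.
V constant ⇒ P ∝ T: V₂ = V₁; T₂ = T₁·(P₂/P₁) = 605.0 K.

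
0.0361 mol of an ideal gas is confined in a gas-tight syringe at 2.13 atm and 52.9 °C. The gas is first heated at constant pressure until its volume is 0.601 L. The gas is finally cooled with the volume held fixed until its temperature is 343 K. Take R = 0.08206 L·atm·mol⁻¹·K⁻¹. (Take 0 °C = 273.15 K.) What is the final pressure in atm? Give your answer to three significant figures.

P₃ ≈ 1.69 atm

Convert: T₁ = 326.0 K.
From PV = nRT: V₁ = nRT₁/P₁ = 0.4535 L.
Isobaric, so V/T is constant: P₂ = P₁; T₂ = T₁·(V₂/V₁) = 432.1 K.
Isochoric, so P/T is constant: V₃ = V₂; P₃ = P₂·(T₃/T₂) = 1.691 atm.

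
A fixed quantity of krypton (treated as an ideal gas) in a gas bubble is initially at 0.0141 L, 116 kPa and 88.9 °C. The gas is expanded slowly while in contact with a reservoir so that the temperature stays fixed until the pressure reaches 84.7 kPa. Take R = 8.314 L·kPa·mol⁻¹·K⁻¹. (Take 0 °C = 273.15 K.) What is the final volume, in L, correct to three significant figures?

V₂ ≈ 0.0193 L

Convert: T₁ = 362.0 K.
Isothermal, so P V is constant: T₂ = T₁; V₂ = V₁·(P₁/P₂) = 0.01931 L.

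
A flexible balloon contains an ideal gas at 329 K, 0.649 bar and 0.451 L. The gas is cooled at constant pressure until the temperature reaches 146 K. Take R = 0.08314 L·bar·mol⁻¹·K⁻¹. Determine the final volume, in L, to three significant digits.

V₂ ≈ 0.200 L

P constant ⇒ V ∝ T: P₂ = P₁; V₂ = V₁·(T₂/T₁) = 0.2001 L.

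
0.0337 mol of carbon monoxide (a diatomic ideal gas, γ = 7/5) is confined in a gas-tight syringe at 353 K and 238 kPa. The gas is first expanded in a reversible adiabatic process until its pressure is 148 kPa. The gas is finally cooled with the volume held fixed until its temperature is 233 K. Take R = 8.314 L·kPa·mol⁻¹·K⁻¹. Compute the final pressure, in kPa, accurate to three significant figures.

From PV = nRT: V₁ = nRT₁/P₁ = 0.4156 L.
Reversible adiabatic, γ = 7/5: T₂ = T₁·(P₂/P₁)^((γ−1)/γ) = 308.2 K; V₂ = V₁·(P₁/P₂)^(1/γ) = 0.5835 L.
V constant ⇒ P ∝ T: V₃ = V₂; P₃ = P₂·(T₃/T₂) = 111.9 kPa.

P₃ ≈ 112 kPa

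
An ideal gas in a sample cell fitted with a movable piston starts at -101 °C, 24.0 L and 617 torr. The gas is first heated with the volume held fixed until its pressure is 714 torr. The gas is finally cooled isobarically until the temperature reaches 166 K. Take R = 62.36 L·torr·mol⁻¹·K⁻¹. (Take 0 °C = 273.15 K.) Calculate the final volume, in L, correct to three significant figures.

V₃ ≈ 20.0 L

Convert: T₁ = 172.1 K.
V constant ⇒ P ∝ T: V₂ = V₁; T₂ = T₁·(P₂/P₁) = 199.2 K.
Isobaric, so V/T is constant: P₃ = P₂; V₃ = V₂·(T₃/T₂) = 20.00 L.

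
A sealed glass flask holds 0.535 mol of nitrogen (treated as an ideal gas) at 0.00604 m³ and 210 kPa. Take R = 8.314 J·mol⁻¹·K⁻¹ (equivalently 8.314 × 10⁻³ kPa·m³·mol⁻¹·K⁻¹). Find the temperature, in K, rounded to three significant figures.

T ≈ 285 K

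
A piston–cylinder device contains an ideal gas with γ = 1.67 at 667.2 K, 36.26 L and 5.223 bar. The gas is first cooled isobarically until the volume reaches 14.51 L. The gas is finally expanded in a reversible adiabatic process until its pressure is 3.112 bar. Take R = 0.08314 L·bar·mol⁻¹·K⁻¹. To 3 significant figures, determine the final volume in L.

V₃ ≈ 19.8 L

P constant ⇒ V ∝ T: P₂ = P₁; T₂ = T₁·(V₂/V₁) = 267.0 K.
Reversible adiabatic, γ = 1.67: T₃ = T₂·(P₃/P₂)^((γ−1)/γ) = 216.9 K; V₃ = V₂·(P₂/P₃)^(1/γ) = 19.78 L.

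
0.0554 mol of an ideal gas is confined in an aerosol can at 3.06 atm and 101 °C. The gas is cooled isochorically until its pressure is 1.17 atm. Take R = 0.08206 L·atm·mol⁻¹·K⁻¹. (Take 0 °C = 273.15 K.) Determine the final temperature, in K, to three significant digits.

T₂ ≈ 143 K

Convert: T₁ = 374.1 K.
From PV = nRT: V₁ = nRT₁/P₁ = 0.5559 L.
Isochoric, so P/T is constant: V₂ = V₁; T₂ = T₁·(P₂/P₁) = 143.1 K.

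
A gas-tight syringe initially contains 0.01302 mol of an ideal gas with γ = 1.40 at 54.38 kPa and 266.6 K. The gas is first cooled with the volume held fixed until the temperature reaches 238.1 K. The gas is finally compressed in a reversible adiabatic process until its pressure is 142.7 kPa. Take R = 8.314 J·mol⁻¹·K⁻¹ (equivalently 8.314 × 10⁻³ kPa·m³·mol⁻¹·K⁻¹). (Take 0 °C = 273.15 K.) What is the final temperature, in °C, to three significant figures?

From PV = nRT: V₁ = nRT₁/P₁ = 0.0005307 m³.
Isochoric, so P/T is constant: V₂ = V₁; P₂ = P₁·(T₂/T₁) = 48.57 kPa.
Reversible adiabatic, γ = 1.40: T₃ = T₂·(P₃/P₂)^((γ−1)/γ) = 324.0 K; V₃ = V₂·(P₂/P₃)^(1/γ) = 0.0002458 m³.

T₃ ≈ 50.8 °C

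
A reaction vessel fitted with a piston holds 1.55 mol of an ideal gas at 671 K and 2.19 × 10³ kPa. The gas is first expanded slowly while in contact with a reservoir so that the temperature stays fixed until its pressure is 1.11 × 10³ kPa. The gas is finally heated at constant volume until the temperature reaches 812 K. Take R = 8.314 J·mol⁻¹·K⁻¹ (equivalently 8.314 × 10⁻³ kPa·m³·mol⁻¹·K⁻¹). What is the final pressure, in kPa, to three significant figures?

P₃ ≈ 1.34e+03 kPa

From PV = nRT: V₁ = nRT₁/P₁ = 0.003948 m³.
Isothermal, so P V is constant: T₂ = T₁; V₂ = V₁·(P₁/P₂) = 0.007790 m³.
Isochoric, so P/T is constant: V₃ = V₂; P₃ = P₂·(T₃/T₂) = 1343 kPa.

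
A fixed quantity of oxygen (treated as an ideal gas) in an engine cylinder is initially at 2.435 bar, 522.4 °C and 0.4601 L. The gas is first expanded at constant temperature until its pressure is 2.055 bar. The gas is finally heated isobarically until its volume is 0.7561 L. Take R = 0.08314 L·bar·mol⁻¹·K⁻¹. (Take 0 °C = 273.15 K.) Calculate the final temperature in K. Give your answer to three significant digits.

Convert: T₁ = 795.5 K.
T constant ⇒ Boyle's law P V = const: T₂ = T₁; V₂ = V₁·(P₁/P₂) = 0.5452 L.
Isobaric, so V/T is constant: P₃ = P₂; T₃ = T₂·(V₃/V₂) = 1103 K.

T₃ ≈ 1.10e+03 K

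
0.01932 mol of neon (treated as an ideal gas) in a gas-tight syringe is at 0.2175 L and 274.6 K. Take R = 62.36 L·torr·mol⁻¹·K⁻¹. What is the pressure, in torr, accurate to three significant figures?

P ≈ 1.52e+03 torr

PV = nRT ⇒ P = nRT/V = (0.01932 × 62.36 × 274.6) / 0.2175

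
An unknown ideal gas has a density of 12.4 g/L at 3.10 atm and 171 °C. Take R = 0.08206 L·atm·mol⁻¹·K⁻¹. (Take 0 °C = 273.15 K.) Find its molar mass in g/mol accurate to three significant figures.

M ≈ 146 g/mol

ρ = PM/(RT) ⇒ M = ρRT/P = (12.4 × 0.08206 × 444.1) / 3.10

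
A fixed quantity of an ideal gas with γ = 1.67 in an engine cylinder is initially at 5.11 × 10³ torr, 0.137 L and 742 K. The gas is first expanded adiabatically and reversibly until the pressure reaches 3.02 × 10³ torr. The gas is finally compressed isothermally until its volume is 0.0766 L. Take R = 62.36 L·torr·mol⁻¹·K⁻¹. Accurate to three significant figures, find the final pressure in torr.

P₃ ≈ 7.40e+03 torr

Reversible adiabatic, γ = 1.67: T₂ = T₁·(P₂/P₁)^((γ−1)/γ) = 600.8 K; V₂ = V₁·(P₁/P₂)^(1/γ) = 0.1877 L.
Isothermal, so P V is constant: T₃ = T₂; P₃ = P₂·(V₂/V₃) = 7401 torr.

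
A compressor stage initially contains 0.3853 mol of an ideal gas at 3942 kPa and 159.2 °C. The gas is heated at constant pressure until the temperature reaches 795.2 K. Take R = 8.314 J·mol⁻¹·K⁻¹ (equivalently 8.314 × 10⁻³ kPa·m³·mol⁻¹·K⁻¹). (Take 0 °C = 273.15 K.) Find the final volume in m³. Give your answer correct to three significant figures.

Convert: T₁ = 432.3 K.
From PV = nRT: V₁ = nRT₁/P₁ = 0.0003513 m³.
P constant ⇒ V ∝ T: P₂ = P₁; V₂ = V₁·(T₂/T₁) = 0.0006462 m³.

V₂ ≈ 0.000646 m³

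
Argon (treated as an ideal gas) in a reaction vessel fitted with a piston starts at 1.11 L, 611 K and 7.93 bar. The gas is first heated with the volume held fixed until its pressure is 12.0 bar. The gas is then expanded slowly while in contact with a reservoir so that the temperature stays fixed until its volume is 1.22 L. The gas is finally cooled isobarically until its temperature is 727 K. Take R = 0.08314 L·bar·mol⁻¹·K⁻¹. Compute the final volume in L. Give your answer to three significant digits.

V₄ ≈ 0.959 L

Isochoric, so P/T is constant: V₂ = V₁; T₂ = T₁·(P₂/P₁) = 924.6 K.
Isothermal, so P V is constant: T₃ = T₂; P₃ = P₂·(V₂/V₃) = 10.92 bar.
Isobaric, so V/T is constant: P₄ = P₃; V₄ = V₃·(T₄/T₃) = 0.9593 L.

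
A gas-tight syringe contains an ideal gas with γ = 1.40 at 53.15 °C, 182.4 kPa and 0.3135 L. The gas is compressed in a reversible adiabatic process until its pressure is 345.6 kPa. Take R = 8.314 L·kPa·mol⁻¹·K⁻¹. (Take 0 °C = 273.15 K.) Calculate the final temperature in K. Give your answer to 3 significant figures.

T₂ ≈ 392 K

Convert: T₁ = 326.3 K.
Reversible adiabatic, γ = 1.40: T₂ = T₁·(P₂/P₁)^((γ−1)/γ) = 391.7 K; V₂ = V₁·(P₁/P₂)^(1/γ) = 0.1986 L.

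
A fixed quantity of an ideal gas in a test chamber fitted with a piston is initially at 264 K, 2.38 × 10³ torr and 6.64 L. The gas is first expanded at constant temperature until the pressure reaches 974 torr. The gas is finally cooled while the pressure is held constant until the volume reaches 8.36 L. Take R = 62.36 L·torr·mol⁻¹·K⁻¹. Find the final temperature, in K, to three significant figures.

T₃ ≈ 136 K

T constant ⇒ Boyle's law P V = const: T₂ = T₁; V₂ = V₁·(P₁/P₂) = 16.23 L.
P constant ⇒ V ∝ T: P₃ = P₂; T₃ = T₂·(V₃/V₂) = 136.0 K.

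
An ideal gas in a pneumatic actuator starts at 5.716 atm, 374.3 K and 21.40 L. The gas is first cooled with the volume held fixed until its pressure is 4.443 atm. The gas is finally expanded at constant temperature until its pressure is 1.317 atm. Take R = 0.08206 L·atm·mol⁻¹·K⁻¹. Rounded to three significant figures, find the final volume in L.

Isochoric, so P/T is constant: V₂ = V₁; T₂ = T₁·(P₂/P₁) = 290.9 K.
T constant ⇒ Boyle's law P V = const: T₃ = T₂; V₃ = V₂·(P₂/P₃) = 72.19 L.

V₃ ≈ 72.2 L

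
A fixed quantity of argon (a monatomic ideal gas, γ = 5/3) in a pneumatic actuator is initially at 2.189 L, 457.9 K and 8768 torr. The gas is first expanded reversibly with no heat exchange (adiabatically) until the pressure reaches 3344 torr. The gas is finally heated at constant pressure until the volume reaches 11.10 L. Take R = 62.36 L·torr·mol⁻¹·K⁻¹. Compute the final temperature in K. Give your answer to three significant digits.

T₃ ≈ 886 K

Reversible adiabatic, γ = 5/3: T₂ = T₁·(P₂/P₁)^((γ−1)/γ) = 311.4 K; V₂ = V₁·(P₁/P₂)^(1/γ) = 3.903 L.
P constant ⇒ V ∝ T: P₃ = P₂; T₃ = T₂·(V₃/V₂) = 885.6 K.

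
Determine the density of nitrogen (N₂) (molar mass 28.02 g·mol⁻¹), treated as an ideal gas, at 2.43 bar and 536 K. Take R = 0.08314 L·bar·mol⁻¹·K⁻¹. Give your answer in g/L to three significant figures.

ρ = PM/(RT) = (2.43 × 28.02) / (0.08314 × 536.0)

ρ ≈ 1.53 g/L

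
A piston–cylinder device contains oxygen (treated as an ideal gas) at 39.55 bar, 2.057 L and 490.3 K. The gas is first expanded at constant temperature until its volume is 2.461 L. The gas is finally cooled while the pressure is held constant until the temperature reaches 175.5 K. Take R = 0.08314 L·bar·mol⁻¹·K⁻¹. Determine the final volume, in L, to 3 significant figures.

V₃ ≈ 0.881 L

T constant ⇒ Boyle's law P V = const: T₂ = T₁; P₂ = P₁·(V₁/V₂) = 33.06 bar.
Isobaric, so V/T is constant: P₃ = P₂; V₃ = V₂·(T₃/T₂) = 0.8809 L.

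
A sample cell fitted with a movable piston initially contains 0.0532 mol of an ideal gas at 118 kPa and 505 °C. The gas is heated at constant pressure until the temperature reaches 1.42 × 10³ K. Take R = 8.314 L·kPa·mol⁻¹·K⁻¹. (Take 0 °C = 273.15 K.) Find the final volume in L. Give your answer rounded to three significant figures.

Convert: T₁ = 778.1 K.
From PV = nRT: V₁ = nRT₁/P₁ = 2.917 L.
P constant ⇒ V ∝ T: P₂ = P₁; V₂ = V₁·(T₂/T₁) = 5.323 L.

V₂ ≈ 5.32 L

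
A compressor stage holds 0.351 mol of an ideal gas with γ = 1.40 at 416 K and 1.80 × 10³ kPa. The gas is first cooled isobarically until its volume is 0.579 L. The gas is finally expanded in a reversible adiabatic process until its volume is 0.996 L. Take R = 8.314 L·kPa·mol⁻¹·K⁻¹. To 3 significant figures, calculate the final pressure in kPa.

P₃ ≈ 842 kPa

From PV = nRT: V₁ = nRT₁/P₁ = 0.6744 L.
P constant ⇒ V ∝ T: P₂ = P₁; T₂ = T₁·(V₂/V₁) = 357.1 K.
Reversible adiabatic, γ = 1.40: T₃ = T₂·(V₂/V₃)^(γ−1) = 287.5 K; P₃ = P₂·(V₂/V₃)^γ = 842.3 kPa.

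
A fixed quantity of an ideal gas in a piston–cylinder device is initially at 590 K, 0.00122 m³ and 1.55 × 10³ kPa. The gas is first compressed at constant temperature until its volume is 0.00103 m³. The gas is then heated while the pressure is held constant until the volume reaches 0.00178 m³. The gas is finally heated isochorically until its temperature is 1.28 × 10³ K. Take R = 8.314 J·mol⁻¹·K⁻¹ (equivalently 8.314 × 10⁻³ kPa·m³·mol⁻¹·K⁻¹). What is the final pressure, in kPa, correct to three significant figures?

P₄ ≈ 2.30e+03 kPa

Isothermal, so P V is constant: T₂ = T₁; P₂ = P₁·(V₁/V₂) = 1836 kPa.
Isobaric, so V/T is constant: P₃ = P₂; T₃ = T₂·(V₃/V₂) = 1020 K.
Isochoric, so P/T is constant: V₄ = V₃; P₄ = P₃·(T₄/T₃) = 2305 kPa.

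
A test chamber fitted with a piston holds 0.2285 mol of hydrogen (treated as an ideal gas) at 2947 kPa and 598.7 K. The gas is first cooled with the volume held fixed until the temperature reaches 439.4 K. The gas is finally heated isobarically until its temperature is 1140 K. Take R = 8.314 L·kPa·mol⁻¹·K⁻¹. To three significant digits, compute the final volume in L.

From PV = nRT: V₁ = nRT₁/P₁ = 0.3859 L.
Isochoric, so P/T is constant: V₂ = V₁; P₂ = P₁·(T₂/T₁) = 2163 kPa.
P constant ⇒ V ∝ T: P₃ = P₂; V₃ = V₂·(T₃/T₂) = 1.001 L.

V₃ ≈ 1.00 L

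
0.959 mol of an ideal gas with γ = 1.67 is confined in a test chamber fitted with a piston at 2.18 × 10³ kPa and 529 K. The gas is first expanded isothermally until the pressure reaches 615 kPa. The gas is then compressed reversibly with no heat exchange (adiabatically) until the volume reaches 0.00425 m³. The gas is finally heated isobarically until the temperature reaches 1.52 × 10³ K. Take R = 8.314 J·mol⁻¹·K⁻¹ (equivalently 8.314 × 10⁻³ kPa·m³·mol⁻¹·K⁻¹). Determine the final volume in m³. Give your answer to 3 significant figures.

From PV = nRT: V₁ = nRT₁/P₁ = 0.001935 m³.
T constant ⇒ Boyle's law P V = const: T₂ = T₁; V₂ = V₁·(P₁/P₂) = 0.006858 m³.
Adiabatic (γ = 1.67), T V^(γ−1) and P V^γ constant: T₃ = T₂·(V₂/V₃)^(γ−1) = 728.9 K; P₃ = P₂·(V₂/V₃)^γ = 1368 kPa.
Isobaric, so V/T is constant: P₄ = P₃; V₄ = V₃·(T₄/T₃) = 0.008862 m³.

V₄ ≈ 0.00886 m³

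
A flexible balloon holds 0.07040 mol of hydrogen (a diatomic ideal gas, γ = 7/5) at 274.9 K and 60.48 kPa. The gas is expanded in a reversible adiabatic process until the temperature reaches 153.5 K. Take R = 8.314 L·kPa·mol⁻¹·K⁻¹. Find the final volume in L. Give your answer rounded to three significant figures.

V₂ ≈ 11.4 L

From PV = nRT: V₁ = nRT₁/P₁ = 2.660 L.
Adiabatic (γ = 7/5), T V^(γ−1) and P V^γ constant: P₂ = P₁·(T₂/T₁)^(γ/(γ−1)) = 7.868 kPa; V₂ = V₁·(T₁/T₂)^(1/(γ−1)) = 11.42 L.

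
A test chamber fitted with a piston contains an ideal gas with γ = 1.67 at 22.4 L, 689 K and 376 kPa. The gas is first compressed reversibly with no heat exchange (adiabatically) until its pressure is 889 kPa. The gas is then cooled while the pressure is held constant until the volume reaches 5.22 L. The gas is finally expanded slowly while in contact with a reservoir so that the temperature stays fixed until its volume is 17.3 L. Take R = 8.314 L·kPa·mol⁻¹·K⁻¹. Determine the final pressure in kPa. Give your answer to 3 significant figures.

P₄ ≈ 268 kPa

Adiabatic (γ = 1.67), T V^(γ−1) and P V^γ constant: T₂ = T₁·(P₂/P₁)^((γ−1)/γ) = 973.1 K; V₂ = V₁·(P₁/P₂)^(1/γ) = 13.38 L.
P constant ⇒ V ∝ T: P₃ = P₂; T₃ = T₂·(V₃/V₂) = 379.6 K.
T constant ⇒ Boyle's law P V = const: T₄ = T₃; P₄ = P₃·(V₃/V₄) = 268.2 kPa.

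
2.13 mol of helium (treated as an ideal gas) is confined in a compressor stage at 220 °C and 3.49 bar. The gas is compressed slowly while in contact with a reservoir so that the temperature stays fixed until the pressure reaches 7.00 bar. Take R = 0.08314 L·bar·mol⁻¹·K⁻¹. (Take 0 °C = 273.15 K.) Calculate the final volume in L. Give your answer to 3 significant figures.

Convert: T₁ = 493.1 K.
From PV = nRT: V₁ = nRT₁/P₁ = 25.02 L.
Isothermal, so P V is constant: T₂ = T₁; V₂ = V₁·(P₁/P₂) = 12.48 L.

V₂ ≈ 12.5 L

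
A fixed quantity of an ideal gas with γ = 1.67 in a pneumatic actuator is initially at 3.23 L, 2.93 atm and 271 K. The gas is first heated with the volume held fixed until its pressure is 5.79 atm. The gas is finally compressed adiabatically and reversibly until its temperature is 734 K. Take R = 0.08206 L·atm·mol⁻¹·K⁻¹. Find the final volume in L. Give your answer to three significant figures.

V₃ ≈ 2.02 L

V constant ⇒ P ∝ T: V₂ = V₁; T₂ = T₁·(P₂/P₁) = 535.5 K.
Reversible adiabatic, γ = 1.67: P₃ = P₂·(T₃/T₂)^(γ/(γ−1)) = 12.70 atm; V₃ = V₂·(T₂/T₃)^(1/(γ−1)) = 2.018 L.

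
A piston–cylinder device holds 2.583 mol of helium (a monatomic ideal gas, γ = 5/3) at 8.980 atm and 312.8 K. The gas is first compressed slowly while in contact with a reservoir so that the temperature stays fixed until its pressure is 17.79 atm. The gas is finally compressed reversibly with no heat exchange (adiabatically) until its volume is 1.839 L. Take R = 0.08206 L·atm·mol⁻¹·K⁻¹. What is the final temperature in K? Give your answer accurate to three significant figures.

From PV = nRT: V₁ = nRT₁/P₁ = 7.383 L.
T constant ⇒ Boyle's law P V = const: T₂ = T₁; V₂ = V₁·(P₁/P₂) = 3.727 L.
Adiabatic (γ = 5/3), T V^(γ−1) and P V^γ constant: T₃ = T₂·(V₂/V₃)^(γ−1) = 500.9 K; P₃ = P₂·(V₂/V₃)^γ = 57.74 atm.

T₃ ≈ 501 K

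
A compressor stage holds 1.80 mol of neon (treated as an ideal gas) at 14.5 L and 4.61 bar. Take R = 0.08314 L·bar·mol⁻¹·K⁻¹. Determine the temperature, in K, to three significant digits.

T ≈ 447 K

PV = nRT ⇒ T = PV/(nR) = (4.61 × 14.5) / (1.80 × 0.08314)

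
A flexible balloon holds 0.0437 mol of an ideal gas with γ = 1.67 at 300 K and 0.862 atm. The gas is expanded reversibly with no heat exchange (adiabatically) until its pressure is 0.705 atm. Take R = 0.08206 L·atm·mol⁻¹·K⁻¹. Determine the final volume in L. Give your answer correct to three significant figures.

From PV = nRT: V₁ = nRT₁/P₁ = 1.248 L.
Adiabatic (γ = 1.67), T V^(γ−1) and P V^γ constant: T₂ = T₁·(P₂/P₁)^((γ−1)/γ) = 276.8 K; V₂ = V₁·(P₁/P₂)^(1/γ) = 1.408 L.

V₂ ≈ 1.41 L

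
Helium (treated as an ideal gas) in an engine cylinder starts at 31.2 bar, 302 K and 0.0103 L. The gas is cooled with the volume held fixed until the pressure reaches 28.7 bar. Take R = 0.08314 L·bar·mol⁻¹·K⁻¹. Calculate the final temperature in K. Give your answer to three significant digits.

V constant ⇒ P ∝ T: V₂ = V₁; T₂ = T₁·(P₂/P₁) = 277.8 K.

T₂ ≈ 278 K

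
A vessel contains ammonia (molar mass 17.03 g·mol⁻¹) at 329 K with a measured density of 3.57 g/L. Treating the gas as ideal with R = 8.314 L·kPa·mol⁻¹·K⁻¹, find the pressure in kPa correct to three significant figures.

P ≈ 573 kPa

ρ = PM/(RT) ⇒ P = ρRT/M = (3.57 × 8.314 × 329.0) / 17.03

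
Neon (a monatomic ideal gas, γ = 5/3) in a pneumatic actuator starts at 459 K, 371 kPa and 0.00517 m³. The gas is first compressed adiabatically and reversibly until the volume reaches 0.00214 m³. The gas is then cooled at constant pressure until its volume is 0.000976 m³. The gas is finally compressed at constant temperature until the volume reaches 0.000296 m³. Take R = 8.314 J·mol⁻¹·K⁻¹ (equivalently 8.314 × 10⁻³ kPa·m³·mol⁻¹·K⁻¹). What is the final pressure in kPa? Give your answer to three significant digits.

P₄ ≈ 5.32e+03 kPa

Adiabatic (γ = 5/3), T V^(γ−1) and P V^γ constant: T₂ = T₁·(V₁/V₂)^(γ−1) = 826.4 K; P₂ = P₁·(V₁/V₂)^γ = 1614 kPa.
P constant ⇒ V ∝ T: P₃ = P₂; T₃ = T₂·(V₃/V₂) = 376.9 K.
Isothermal, so P V is constant: T₄ = T₃; P₄ = P₃·(V₃/V₄) = 5321 kPa.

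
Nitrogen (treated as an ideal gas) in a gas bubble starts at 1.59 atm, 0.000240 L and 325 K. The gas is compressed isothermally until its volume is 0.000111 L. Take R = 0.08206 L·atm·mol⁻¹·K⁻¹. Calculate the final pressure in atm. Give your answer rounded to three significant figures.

T constant ⇒ Boyle's law P V = const: T₂ = T₁; P₂ = P₁·(V₁/V₂) = 3.438 atm.

P₂ ≈ 3.44 atm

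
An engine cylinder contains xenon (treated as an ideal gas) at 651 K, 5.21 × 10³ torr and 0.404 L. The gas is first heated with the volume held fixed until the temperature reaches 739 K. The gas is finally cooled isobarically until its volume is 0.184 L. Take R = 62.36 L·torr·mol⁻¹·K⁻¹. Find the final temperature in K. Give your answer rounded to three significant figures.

Isochoric, so P/T is constant: V₂ = V₁; P₂ = P₁·(T₂/T₁) = 5914 torr.
Isobaric, so V/T is constant: P₃ = P₂; T₃ = T₂·(V₃/V₂) = 336.6 K.

T₃ ≈ 337 K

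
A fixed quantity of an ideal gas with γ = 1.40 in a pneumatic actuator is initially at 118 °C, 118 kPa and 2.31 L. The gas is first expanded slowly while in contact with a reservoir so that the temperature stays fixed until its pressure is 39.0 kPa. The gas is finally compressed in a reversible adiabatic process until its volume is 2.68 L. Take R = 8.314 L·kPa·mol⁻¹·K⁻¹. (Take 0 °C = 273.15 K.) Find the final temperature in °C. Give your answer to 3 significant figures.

T₃ ≈ 301 °C

Convert: T₁ = 391.1 K.
T constant ⇒ Boyle's law P V = const: T₂ = T₁; V₂ = V₁·(P₁/P₂) = 6.989 L.
Reversible adiabatic, γ = 1.40: T₃ = T₂·(V₂/V₃)^(γ−1) = 573.9 K; P₃ = P₂·(V₂/V₃)^γ = 149.2 kPa.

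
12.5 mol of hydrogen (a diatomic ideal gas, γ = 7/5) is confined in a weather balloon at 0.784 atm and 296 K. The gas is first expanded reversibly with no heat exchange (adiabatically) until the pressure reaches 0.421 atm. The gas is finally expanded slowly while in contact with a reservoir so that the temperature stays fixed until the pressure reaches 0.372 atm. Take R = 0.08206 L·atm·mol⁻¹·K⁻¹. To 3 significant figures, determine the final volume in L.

From PV = nRT: V₁ = nRT₁/P₁ = 387.3 L.
Adiabatic (γ = 7/5), T V^(γ−1) and P V^γ constant: T₂ = T₁·(P₂/P₁)^((γ−1)/γ) = 247.8 K; V₂ = V₁·(P₁/P₂)^(1/γ) = 603.8 L.
Isothermal, so P V is constant: T₃ = T₂; V₃ = V₂·(P₂/P₃) = 683.3 L.

V₃ ≈ 683 L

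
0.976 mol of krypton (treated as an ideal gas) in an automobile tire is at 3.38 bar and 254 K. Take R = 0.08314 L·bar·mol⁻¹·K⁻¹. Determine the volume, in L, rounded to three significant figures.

V ≈ 6.10 L

PV = nRT ⇒ V = nRT/P = (0.976 × 0.08314 × 254) / 3.38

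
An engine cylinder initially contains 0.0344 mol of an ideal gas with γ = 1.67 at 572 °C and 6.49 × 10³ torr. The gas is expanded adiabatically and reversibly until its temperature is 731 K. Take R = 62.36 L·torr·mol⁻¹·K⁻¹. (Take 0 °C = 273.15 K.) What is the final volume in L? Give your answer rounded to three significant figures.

Convert: T₁ = 845.1 K.
From PV = nRT: V₁ = nRT₁/P₁ = 0.2794 L.
Reversible adiabatic, γ = 1.67: P₂ = P₁·(T₂/T₁)^(γ/(γ−1)) = 4520 torr; V₂ = V₁·(T₁/T₂)^(1/(γ−1)) = 0.3469 L.

V₂ ≈ 0.347 L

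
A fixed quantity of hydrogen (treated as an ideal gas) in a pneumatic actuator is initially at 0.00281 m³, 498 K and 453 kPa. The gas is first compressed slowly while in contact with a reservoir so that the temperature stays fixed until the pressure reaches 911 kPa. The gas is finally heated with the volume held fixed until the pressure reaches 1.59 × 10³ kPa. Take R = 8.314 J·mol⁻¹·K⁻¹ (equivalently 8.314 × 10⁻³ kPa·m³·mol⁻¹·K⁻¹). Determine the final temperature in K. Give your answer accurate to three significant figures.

T₃ ≈ 869 K

T constant ⇒ Boyle's law P V = const: T₂ = T₁; V₂ = V₁·(P₁/P₂) = 0.001397 m³.
V constant ⇒ P ∝ T: V₃ = V₂; T₃ = T₂·(P₃/P₂) = 869.2 K.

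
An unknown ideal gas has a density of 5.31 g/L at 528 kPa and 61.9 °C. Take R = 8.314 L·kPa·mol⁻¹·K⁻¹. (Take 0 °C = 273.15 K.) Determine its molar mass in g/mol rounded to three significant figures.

ρ = PM/(RT) ⇒ M = ρRT/P = (5.31 × 8.314 × 335.0) / 528

M ≈ 28.0 g/mol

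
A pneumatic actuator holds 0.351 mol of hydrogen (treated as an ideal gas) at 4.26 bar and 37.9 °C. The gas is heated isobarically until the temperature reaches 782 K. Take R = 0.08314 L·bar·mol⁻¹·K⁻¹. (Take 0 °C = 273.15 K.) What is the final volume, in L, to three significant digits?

V₂ ≈ 5.36 L

Convert: T₁ = 311.0 K.
From PV = nRT: V₁ = nRT₁/P₁ = 2.131 L.
Isobaric, so V/T is constant: P₂ = P₁; V₂ = V₁·(T₂/T₁) = 5.357 L.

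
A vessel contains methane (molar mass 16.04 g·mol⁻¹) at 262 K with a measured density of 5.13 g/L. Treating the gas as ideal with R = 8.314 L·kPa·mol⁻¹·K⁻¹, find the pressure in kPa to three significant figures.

ρ = PM/(RT) ⇒ P = ρRT/M = (5.13 × 8.314 × 262.0) / 16.04

P ≈ 697 kPa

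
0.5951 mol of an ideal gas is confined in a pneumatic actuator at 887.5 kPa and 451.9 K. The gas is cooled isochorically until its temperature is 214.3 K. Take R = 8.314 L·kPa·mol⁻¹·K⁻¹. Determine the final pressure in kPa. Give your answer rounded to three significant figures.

P₂ ≈ 421 kPa

From PV = nRT: V₁ = nRT₁/P₁ = 2.519 L.
V constant ⇒ P ∝ T: V₂ = V₁; P₂ = P₁·(T₂/T₁) = 420.9 kPa.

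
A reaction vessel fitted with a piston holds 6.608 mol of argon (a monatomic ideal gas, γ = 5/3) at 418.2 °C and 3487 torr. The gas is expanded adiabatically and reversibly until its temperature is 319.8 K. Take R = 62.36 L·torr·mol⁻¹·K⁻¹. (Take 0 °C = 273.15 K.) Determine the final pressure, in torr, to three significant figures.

Convert: T₁ = 691.3 K.
From PV = nRT: V₁ = nRT₁/P₁ = 81.70 L.
Reversible adiabatic, γ = 5/3: P₂ = P₁·(T₂/T₁)^(γ/(γ−1)) = 507.5 torr; V₂ = V₁·(T₁/T₂)^(1/(γ−1)) = 259.7 L.

P₂ ≈ 507 torr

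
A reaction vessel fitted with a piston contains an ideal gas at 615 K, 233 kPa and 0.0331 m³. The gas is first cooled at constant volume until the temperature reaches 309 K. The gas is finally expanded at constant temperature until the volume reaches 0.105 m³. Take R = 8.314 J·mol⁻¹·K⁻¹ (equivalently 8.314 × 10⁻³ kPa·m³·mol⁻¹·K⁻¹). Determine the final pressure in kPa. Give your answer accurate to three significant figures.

P₃ ≈ 36.9 kPa

V constant ⇒ P ∝ T: V₂ = V₁; P₂ = P₁·(T₂/T₁) = 117.1 kPa.
Isothermal, so P V is constant: T₃ = T₂; P₃ = P₂·(V₂/V₃) = 36.90 kPa.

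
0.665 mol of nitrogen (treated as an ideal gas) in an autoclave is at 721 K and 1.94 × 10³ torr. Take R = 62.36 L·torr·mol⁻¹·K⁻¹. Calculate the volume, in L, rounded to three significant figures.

V ≈ 15.4 L

PV = nRT ⇒ V = nRT/P = (0.665 × 62.36 × 721) / 1.94e+03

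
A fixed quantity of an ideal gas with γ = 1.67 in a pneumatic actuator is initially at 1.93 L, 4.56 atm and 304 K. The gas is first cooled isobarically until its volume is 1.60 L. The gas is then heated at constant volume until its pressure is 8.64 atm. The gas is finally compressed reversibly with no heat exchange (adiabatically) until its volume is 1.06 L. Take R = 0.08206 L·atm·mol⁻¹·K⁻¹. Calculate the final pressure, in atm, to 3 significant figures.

Isobaric, so V/T is constant: P₂ = P₁; T₂ = T₁·(V₂/V₁) = 252.0 K.
Isochoric, so P/T is constant: V₃ = V₂; T₃ = T₂·(P₃/P₂) = 477.5 K.
Reversible adiabatic, γ = 1.67: T₄ = T₃·(V₃/V₄)^(γ−1) = 629.2 K; P₄ = P₃·(V₃/V₄)^γ = 17.18 atm.

P₄ ≈ 17.2 atm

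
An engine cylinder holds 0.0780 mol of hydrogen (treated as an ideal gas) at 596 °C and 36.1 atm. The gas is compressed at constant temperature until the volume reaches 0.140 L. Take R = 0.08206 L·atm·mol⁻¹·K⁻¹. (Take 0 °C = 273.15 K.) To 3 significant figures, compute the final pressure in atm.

P₂ ≈ 39.7 atm

Convert: T₁ = 869.1 K.
From PV = nRT: V₁ = nRT₁/P₁ = 0.1541 L.
Isothermal, so P V is constant: T₂ = T₁; P₂ = P₁·(V₁/V₂) = 39.74 atm.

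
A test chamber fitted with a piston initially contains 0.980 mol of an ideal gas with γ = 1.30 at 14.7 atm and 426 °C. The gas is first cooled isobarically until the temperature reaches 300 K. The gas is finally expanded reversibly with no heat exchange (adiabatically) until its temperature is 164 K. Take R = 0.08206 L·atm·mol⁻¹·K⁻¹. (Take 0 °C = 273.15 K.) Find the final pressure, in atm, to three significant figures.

P₃ ≈ 1.07 atm

Convert: T₁ = 699.1 K.
From PV = nRT: V₁ = nRT₁/P₁ = 3.825 L.
P constant ⇒ V ∝ T: P₂ = P₁; V₂ = V₁·(T₂/T₁) = 1.641 L.
Adiabatic (γ = 1.30), T V^(γ−1) and P V^γ constant: P₃ = P₂·(T₃/T₂)^(γ/(γ−1)) = 1.073 atm; V₃ = V₂·(T₂/T₃)^(1/(γ−1)) = 12.29 L.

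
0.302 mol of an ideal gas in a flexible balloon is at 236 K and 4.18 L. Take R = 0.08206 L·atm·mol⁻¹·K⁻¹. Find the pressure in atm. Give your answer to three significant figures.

PV = nRT ⇒ P = nRT/V = (0.302 × 0.08206 × 236) / 4.18

P ≈ 1.40 atm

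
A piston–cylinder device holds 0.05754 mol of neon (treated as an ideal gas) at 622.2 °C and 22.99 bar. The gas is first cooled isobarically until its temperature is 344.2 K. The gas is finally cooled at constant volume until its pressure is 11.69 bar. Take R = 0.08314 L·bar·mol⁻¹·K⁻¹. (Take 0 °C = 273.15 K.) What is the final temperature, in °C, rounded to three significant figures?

T₃ ≈ -98.1 °C

Convert: T₁ = 895.4 K.
From PV = nRT: V₁ = nRT₁/P₁ = 0.1863 L.
P constant ⇒ V ∝ T: P₂ = P₁; V₂ = V₁·(T₂/T₁) = 0.07162 L.
Isochoric, so P/T is constant: V₃ = V₂; T₃ = T₂·(P₃/P₂) = 175.0 K.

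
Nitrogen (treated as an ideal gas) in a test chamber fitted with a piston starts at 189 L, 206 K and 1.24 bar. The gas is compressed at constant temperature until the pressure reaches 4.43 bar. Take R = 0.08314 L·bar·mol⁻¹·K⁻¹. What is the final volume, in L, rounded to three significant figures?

Isothermal, so P V is constant: T₂ = T₁; V₂ = V₁·(P₁/P₂) = 52.90 L.

V₂ ≈ 52.9 L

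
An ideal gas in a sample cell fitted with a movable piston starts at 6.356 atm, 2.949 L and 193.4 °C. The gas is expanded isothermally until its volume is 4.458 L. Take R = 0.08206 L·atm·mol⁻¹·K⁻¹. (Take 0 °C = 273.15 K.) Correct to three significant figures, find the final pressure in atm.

P₂ ≈ 4.20 atm

Convert: T₁ = 466.5 K.
T constant ⇒ Boyle's law P V = const: T₂ = T₁; P₂ = P₁·(V₁/V₂) = 4.205 atm.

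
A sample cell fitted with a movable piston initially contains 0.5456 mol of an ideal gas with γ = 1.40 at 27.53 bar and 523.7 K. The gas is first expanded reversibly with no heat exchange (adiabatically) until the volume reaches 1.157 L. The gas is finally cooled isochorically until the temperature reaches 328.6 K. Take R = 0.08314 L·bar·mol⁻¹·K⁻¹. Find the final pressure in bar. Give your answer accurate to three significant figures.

From PV = nRT: V₁ = nRT₁/P₁ = 0.8629 L.
Adiabatic (γ = 1.40), T V^(γ−1) and P V^γ constant: T₂ = T₁·(V₁/V₂)^(γ−1) = 465.7 K; P₂ = P₁·(V₁/V₂)^γ = 18.26 bar.
V constant ⇒ P ∝ T: V₃ = V₂; P₃ = P₂·(T₃/T₂) = 12.88 bar.

P₃ ≈ 12.9 bar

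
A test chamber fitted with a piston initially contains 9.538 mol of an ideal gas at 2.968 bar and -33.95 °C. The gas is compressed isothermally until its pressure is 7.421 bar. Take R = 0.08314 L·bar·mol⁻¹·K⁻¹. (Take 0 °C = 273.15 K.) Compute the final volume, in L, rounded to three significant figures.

V₂ ≈ 25.6 L

Convert: T₁ = 239.2 K.
From PV = nRT: V₁ = nRT₁/P₁ = 63.91 L.
Isothermal, so P V is constant: T₂ = T₁; V₂ = V₁·(P₁/P₂) = 25.56 L.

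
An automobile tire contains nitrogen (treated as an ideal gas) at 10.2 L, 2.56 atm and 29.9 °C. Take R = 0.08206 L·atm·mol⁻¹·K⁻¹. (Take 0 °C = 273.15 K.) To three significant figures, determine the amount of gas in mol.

Convert: T = 303.05 K.
PV = nRT ⇒ n = PV/(RT) = (2.56 × 10.2) / (0.08206 × 303.05)

n ≈ 1.05 mol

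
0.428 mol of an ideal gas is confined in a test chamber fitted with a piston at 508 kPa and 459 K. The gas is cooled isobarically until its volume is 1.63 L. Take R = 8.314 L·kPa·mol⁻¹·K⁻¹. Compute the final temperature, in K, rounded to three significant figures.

T₂ ≈ 233 K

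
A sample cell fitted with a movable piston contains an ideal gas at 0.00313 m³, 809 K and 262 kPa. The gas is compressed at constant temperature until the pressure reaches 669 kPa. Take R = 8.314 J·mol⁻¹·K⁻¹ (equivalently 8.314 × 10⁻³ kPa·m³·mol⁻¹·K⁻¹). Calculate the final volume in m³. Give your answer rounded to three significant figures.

Isothermal, so P V is constant: T₂ = T₁; V₂ = V₁·(P₁/P₂) = 0.001226 m³.

V₂ ≈ 0.00123 m³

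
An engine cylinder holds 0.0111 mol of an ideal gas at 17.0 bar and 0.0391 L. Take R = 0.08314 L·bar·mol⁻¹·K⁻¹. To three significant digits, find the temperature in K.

PV = nRT ⇒ T = PV/(nR) = (17.0 × 0.0391) / (0.0111 × 0.08314)

T ≈ 720 K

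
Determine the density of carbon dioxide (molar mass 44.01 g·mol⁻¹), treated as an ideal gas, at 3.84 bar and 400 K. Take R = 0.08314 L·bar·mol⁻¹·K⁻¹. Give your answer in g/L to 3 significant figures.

ρ ≈ 5.08 g/L

ρ = PM/(RT) = (3.84 × 44.01) / (0.08314 × 400.0)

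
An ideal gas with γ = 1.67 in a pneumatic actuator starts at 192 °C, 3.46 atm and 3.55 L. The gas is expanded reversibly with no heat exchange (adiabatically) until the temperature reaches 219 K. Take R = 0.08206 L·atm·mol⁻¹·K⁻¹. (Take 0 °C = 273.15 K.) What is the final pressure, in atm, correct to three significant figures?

Convert: T₁ = 465.1 K.
Reversible adiabatic, γ = 1.67: P₂ = P₁·(T₂/T₁)^(γ/(γ−1)) = 0.5292 atm; V₂ = V₁·(T₁/T₂)^(1/(γ−1)) = 10.93 L.

P₂ ≈ 0.529 atm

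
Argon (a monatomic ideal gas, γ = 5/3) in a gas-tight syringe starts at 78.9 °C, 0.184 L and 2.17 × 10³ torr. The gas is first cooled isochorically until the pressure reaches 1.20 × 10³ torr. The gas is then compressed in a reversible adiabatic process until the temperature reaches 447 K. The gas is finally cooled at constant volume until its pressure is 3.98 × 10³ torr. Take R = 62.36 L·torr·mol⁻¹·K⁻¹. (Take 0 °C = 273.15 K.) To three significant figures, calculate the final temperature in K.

T₄ ≈ 186 K

Convert: T₁ = 352.0 K.
Isochoric, so P/T is constant: V₂ = V₁; T₂ = T₁·(P₂/P₁) = 194.7 K.
Reversible adiabatic, γ = 5/3: P₃ = P₂·(T₃/T₂)^(γ/(γ−1)) = 9586 torr; V₃ = V₂·(T₂/T₃)^(1/(γ−1)) = 0.05289 L.
V constant ⇒ P ∝ T: V₄ = V₃; T₄ = T₃·(P₄/P₃) = 185.6 K.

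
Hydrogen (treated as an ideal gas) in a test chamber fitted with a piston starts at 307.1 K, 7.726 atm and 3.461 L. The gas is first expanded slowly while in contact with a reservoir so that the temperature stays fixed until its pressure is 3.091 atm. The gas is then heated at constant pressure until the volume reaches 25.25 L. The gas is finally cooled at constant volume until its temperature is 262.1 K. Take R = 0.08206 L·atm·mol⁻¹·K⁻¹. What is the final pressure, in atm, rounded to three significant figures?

P₄ ≈ 0.904 atm

T constant ⇒ Boyle's law P V = const: T₂ = T₁; V₂ = V₁·(P₁/P₂) = 8.651 L.
Isobaric, so V/T is constant: P₃ = P₂; T₃ = T₂·(V₃/V₂) = 896.4 K.
V constant ⇒ P ∝ T: V₄ = V₃; P₄ = P₃·(T₄/T₃) = 0.9038 atm.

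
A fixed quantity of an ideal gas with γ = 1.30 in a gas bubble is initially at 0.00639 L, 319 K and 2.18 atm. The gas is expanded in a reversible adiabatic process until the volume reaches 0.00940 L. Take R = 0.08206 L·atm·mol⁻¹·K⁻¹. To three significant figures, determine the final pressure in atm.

Adiabatic (γ = 1.30), T V^(γ−1) and P V^γ constant: T₂ = T₁·(V₁/V₂)^(γ−1) = 284.1 K; P₂ = P₁·(V₁/V₂)^γ = 1.320 atm.

P₂ ≈ 1.32 atm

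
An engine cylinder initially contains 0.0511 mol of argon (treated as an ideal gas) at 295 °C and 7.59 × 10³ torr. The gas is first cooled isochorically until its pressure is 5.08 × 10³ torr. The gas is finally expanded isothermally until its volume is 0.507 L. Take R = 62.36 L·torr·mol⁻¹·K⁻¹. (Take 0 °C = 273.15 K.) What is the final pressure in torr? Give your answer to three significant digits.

P₃ ≈ 2.39e+03 torr

Convert: T₁ = 568.1 K.
From PV = nRT: V₁ = nRT₁/P₁ = 0.2385 L.
V constant ⇒ P ∝ T: V₂ = V₁; T₂ = T₁·(P₂/P₁) = 380.3 K.
Isothermal, so P V is constant: T₃ = T₂; P₃ = P₂·(V₂/V₃) = 2390 torr.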